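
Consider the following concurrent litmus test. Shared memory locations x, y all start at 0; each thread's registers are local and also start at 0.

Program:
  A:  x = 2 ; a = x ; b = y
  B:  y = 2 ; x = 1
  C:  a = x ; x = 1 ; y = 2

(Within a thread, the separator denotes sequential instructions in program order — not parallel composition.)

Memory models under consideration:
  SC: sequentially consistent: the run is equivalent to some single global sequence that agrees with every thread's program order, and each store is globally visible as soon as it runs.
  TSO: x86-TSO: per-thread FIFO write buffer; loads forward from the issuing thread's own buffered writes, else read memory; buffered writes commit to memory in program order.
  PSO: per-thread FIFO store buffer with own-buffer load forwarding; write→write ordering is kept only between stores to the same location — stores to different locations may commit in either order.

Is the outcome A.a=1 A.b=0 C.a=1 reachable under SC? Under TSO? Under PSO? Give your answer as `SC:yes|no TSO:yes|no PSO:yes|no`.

outcome vector order: (A.a,A.b,C.a)
[SC] allowed = {100 102 120 121 122 200 201 202 220 221 222}
[TSO] allowed = {100 102 120 121 122 200 201 202 220 221 222}
[PSO] allowed = {100 101 102 120 121 122 200 201 202 220 221 222}
target 101 ∈ {PSO}

SC:no TSO:no PSO:yes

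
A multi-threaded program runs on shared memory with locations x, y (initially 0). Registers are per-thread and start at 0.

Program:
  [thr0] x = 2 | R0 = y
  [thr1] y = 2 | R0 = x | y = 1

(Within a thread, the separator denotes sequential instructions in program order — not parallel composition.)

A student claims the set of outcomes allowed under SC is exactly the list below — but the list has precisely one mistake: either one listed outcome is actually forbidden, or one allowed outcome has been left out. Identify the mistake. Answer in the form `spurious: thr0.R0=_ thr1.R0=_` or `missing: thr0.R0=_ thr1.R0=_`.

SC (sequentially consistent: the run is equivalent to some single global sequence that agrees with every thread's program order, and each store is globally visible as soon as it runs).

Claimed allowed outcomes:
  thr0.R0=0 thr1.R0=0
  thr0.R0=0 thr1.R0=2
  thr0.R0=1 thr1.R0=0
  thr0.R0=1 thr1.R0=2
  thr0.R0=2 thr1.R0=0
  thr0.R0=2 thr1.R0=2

outcome vector order: (thr0.R0,thr1.R0)
SC: 5 outcomes — {02; 10; 12; 20; 22}
claimed∖SC = {00}

spurious: thr0.R0=0 thr1.R0=0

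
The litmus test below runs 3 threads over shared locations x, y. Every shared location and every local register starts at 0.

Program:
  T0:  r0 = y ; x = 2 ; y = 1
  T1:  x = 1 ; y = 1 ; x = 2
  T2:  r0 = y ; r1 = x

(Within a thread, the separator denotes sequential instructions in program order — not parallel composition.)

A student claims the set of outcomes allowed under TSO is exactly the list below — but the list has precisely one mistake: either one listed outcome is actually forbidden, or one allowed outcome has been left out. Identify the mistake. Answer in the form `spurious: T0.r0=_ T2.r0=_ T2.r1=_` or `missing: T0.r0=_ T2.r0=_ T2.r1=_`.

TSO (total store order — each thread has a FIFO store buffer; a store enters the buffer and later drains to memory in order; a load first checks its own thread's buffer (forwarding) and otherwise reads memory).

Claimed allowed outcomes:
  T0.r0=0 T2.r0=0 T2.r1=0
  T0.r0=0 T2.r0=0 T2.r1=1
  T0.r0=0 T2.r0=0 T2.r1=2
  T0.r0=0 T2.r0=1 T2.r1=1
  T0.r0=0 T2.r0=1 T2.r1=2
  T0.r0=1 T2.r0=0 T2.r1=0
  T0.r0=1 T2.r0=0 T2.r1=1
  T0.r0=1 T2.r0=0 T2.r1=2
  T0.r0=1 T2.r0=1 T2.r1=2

missing: T0.r0=1 T2.r0=1 T2.r1=1

outcome vector order: (T0.r0,T2.r0,T2.r1)
TSO: 10 outcomes — {000; 001; 002; 011; 012; 100; 101; 102; 111; 112}
TSO∖claimed = {111}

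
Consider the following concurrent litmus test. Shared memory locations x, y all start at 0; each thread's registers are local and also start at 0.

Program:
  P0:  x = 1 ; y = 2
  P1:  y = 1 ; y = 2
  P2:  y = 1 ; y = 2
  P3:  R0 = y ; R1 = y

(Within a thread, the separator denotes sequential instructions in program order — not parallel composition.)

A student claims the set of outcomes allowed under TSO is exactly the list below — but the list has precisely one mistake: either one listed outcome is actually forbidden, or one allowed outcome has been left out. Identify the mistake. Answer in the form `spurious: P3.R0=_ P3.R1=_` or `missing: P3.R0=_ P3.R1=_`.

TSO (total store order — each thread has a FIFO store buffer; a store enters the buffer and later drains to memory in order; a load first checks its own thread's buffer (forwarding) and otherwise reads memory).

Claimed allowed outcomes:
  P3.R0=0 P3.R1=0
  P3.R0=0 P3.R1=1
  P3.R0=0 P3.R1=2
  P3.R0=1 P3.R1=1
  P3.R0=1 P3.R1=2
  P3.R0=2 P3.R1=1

missing: P3.R0=2 P3.R1=2

outcome vector order: (P3.R0,P3.R1)
under TSO → (0,0) (0,1) (0,2) (1,1) (1,2) (2,1) (2,2)
TSO∖claimed = {(2,2)}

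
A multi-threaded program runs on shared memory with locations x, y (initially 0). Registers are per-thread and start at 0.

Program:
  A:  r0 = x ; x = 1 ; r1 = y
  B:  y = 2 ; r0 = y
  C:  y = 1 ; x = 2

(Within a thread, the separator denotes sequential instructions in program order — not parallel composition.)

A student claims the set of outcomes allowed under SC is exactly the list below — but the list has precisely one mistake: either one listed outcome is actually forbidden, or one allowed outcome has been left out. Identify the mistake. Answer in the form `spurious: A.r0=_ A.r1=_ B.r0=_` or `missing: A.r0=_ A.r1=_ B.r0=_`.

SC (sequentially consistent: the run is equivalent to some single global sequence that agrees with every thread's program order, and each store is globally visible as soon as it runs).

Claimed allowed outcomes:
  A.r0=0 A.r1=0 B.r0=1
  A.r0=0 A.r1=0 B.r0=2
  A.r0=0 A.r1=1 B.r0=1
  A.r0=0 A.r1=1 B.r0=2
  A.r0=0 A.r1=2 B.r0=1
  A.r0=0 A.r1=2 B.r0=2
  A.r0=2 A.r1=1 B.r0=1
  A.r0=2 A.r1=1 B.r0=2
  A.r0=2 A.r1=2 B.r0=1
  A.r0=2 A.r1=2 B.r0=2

spurious: A.r0=2 A.r1=2 B.r0=1

outcome vector order: (A.r0,A.r1,B.r0)
under SC → 001, 002, 011, 012, 021, 022, 211, 212, 222
claimed∖SC = {221}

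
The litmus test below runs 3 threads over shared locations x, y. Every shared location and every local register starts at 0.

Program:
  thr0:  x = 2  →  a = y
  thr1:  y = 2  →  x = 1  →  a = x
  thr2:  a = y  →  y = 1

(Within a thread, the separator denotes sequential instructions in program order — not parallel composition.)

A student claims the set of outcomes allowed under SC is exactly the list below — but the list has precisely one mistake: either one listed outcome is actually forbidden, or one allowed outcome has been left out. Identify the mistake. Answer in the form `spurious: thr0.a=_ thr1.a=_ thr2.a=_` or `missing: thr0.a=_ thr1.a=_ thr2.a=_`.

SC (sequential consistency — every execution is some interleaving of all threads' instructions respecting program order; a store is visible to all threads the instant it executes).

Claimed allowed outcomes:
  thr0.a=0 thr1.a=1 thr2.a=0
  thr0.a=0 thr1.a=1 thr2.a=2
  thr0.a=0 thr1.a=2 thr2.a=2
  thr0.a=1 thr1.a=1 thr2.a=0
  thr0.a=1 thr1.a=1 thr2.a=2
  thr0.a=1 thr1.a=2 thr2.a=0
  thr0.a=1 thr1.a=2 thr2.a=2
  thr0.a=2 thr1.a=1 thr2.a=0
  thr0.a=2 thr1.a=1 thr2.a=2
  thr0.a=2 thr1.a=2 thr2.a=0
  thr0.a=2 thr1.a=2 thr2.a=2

outcome vector order: (thr0.a,thr1.a,thr2.a)
[SC] allowed = {010; 012; 110; 112; 120; 122; 210; 212; 220; 222}
claimed∖SC = {022}

spurious: thr0.a=0 thr1.a=2 thr2.a=2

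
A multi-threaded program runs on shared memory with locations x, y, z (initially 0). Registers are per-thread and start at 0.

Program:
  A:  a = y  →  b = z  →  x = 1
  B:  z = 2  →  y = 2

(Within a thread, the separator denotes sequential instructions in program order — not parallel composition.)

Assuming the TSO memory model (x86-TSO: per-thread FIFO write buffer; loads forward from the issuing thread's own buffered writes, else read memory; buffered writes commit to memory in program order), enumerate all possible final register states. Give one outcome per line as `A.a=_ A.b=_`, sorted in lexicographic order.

A.a=0 A.b=0
A.a=0 A.b=2
A.a=2 A.b=2

outcome vector order: (A.a,A.b)
|TSO outcomes| = 3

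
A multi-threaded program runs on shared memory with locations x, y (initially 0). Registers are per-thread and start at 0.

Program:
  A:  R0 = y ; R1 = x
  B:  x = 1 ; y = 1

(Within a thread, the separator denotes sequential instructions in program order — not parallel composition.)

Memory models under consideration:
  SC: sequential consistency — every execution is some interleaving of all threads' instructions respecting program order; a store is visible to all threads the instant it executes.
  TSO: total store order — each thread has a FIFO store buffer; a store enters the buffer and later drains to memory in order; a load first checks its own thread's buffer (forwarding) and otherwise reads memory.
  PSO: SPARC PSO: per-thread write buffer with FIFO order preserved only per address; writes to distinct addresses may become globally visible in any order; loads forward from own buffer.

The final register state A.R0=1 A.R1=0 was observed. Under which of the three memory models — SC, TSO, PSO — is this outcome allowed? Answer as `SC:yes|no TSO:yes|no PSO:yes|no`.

outcome vector order: (A.R0,A.R1)
under SC → 0/0, 0/1, 1/1
under TSO → 0/0, 0/1, 1/1
under PSO → 0/0, 0/1, 1/0, 1/1
target 1/0 ∈ {PSO}

SC:no TSO:no PSO:yes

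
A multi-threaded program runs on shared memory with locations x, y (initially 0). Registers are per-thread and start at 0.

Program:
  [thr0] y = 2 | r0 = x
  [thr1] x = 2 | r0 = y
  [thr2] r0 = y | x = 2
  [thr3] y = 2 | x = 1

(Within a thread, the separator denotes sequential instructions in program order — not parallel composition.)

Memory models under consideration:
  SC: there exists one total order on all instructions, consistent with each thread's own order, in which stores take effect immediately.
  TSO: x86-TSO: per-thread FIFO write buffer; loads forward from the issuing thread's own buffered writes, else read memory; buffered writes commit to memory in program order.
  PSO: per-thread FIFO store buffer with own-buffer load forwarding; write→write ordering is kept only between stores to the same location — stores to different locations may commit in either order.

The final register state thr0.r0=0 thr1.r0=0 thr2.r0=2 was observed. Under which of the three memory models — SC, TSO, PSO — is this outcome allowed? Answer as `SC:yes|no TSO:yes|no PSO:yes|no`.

SC:no TSO:yes PSO:yes

outcome vector order: (thr0.r0,thr1.r0,thr2.r0)
under SC → <0 2 0> <0 2 2> <1 0 0> <1 0 2> <1 2 0> <1 2 2> <2 0 0> <2 0 2> <2 2 0> <2 2 2>
under TSO → <0 0 0> <0 0 2> <0 2 0> <0 2 2> <1 0 0> <1 0 2> <1 2 0> <1 2 2> <2 0 0> <2 0 2> <2 2 0> <2 2 2>
under PSO → <0 0 0> <0 0 2> <0 2 0> <0 2 2> <1 0 0> <1 0 2> <1 2 0> <1 2 2> <2 0 0> <2 0 2> <2 2 0> <2 2 2>
target <0 0 2> ∈ {TSO,PSO}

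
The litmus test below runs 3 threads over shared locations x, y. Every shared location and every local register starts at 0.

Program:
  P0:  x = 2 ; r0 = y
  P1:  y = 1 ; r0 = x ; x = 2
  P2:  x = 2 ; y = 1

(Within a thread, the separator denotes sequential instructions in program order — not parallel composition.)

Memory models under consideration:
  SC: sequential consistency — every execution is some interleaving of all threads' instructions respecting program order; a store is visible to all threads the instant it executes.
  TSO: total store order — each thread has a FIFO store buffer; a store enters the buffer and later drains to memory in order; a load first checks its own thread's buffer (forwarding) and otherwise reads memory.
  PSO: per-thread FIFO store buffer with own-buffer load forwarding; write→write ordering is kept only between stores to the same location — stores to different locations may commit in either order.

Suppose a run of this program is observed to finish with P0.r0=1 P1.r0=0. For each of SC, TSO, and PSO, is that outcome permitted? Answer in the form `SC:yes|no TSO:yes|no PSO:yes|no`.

outcome vector order: (P0.r0,P1.r0)
under SC → 0/2, 1/0, 1/2
under TSO → 0/0, 0/2, 1/0, 1/2
under PSO → 0/0, 0/2, 1/0, 1/2
target 1/0 ∈ {SC,TSO,PSO}

SC:yes TSO:yes PSO:yes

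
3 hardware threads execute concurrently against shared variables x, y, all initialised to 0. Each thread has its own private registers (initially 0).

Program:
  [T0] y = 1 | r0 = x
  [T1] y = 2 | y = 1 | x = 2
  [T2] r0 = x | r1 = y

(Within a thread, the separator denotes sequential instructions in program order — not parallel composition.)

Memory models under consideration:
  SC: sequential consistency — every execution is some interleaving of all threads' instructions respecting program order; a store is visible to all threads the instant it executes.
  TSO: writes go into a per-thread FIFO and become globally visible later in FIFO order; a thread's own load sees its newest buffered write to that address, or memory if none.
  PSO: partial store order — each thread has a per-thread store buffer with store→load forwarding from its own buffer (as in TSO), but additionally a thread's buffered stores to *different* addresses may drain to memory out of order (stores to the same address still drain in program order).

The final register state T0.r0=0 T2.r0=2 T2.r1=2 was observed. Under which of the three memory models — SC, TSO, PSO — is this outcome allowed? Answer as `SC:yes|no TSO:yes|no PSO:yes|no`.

SC:no TSO:no PSO:yes

outcome vector order: (T0.r0,T2.r0,T2.r1)
under SC → 000, 001, 002, 021, 200, 201, 202, 221
under TSO → 000, 001, 002, 021, 200, 201, 202, 221
under PSO → 000, 001, 002, 020, 021, 022, 200, 201, 202, 220, 221, 222
target 022 ∈ {PSO}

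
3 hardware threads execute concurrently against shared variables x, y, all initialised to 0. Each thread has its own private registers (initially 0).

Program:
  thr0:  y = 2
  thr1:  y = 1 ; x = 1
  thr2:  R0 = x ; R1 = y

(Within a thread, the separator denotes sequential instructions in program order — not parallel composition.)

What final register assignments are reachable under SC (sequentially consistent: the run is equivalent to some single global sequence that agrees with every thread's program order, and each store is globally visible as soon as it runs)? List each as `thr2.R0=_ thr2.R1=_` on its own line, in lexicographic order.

outcome vector order: (thr2.R0,thr2.R1)
|SC outcomes| = 5

thr2.R0=0 thr2.R1=0
thr2.R0=0 thr2.R1=1
thr2.R0=0 thr2.R1=2
thr2.R0=1 thr2.R1=1
thr2.R0=1 thr2.R1=2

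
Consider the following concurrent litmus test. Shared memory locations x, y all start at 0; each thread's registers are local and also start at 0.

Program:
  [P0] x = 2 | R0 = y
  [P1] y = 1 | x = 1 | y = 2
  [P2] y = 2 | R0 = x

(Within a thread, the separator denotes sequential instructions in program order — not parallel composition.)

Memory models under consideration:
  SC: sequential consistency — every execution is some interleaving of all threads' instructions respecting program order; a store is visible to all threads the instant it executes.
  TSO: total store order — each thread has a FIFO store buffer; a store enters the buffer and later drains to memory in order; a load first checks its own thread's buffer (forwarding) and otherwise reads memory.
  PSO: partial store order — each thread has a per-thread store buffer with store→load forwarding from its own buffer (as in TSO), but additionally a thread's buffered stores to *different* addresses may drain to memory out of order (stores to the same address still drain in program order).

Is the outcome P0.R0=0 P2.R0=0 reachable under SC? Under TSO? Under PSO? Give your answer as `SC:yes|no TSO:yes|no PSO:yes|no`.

SC:no TSO:yes PSO:yes

outcome vector order: (P0.R0,P2.R0)
SC (8): 01; 02; 10; 11; 12; 20; 21; 22
TSO (9): 00; 01; 02; 10; 11; 12; 20; 21; 22
PSO (9): 00; 01; 02; 10; 11; 12; 20; 21; 22
target 00 ∈ {TSO,PSO}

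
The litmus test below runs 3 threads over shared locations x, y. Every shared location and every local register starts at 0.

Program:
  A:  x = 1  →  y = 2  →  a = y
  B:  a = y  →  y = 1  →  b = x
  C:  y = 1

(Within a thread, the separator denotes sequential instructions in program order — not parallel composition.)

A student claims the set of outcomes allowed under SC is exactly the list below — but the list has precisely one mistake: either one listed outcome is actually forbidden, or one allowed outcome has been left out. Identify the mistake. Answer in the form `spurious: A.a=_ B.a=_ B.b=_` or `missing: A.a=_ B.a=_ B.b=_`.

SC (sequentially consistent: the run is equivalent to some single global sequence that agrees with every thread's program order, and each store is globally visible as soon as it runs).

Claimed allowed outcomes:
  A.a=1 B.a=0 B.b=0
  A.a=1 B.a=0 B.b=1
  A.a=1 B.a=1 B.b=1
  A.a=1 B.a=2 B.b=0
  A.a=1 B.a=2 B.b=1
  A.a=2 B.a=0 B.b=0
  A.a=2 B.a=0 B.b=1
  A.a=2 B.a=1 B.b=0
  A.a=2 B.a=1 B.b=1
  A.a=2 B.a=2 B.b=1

spurious: A.a=1 B.a=2 B.b=0

outcome vector order: (A.a,B.a,B.b)
SC (9): 1/0/0 1/0/1 1/1/1 1/2/1 2/0/0 2/0/1 2/1/0 2/1/1 2/2/1
claimed∖SC = {1/2/0}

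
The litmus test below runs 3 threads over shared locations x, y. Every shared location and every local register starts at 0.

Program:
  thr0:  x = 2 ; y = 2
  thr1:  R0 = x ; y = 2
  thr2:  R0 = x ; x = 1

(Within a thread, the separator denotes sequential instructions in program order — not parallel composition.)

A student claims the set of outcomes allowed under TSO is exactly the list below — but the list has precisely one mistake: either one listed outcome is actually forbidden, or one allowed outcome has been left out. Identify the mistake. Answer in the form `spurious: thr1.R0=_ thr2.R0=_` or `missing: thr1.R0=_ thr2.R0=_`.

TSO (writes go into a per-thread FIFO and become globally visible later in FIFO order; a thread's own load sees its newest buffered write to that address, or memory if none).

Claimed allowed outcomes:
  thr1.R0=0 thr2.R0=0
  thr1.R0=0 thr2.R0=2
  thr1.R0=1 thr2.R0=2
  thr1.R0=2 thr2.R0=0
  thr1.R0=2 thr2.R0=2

missing: thr1.R0=1 thr2.R0=0

outcome vector order: (thr1.R0,thr2.R0)
under TSO → <0 0> <0 2> <1 0> <1 2> <2 0> <2 2>
TSO∖claimed = {<1 0>}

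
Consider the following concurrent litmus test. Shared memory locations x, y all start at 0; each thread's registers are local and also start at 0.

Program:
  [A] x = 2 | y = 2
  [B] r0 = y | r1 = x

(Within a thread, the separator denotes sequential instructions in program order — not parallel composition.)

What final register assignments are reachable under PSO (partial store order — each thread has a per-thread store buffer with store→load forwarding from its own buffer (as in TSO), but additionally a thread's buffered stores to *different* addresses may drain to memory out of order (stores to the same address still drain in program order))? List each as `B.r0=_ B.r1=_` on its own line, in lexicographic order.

outcome vector order: (B.r0,B.r1)
|PSO outcomes| = 4

B.r0=0 B.r1=0
B.r0=0 B.r1=2
B.r0=2 B.r1=0
B.r0=2 B.r1=2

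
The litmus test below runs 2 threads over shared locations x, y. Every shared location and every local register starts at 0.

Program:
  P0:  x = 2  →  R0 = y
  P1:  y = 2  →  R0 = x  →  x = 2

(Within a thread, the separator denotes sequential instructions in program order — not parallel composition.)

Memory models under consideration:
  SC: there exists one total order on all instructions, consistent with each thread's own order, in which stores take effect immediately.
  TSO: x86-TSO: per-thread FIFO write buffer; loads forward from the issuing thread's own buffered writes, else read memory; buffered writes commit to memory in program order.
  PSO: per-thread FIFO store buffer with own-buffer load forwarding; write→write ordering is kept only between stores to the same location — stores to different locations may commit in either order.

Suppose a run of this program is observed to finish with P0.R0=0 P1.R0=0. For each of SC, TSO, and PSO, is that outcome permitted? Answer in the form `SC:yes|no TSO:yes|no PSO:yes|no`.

SC:no TSO:yes PSO:yes

outcome vector order: (P0.R0,P1.R0)
SC (3): (0,2), (2,0), (2,2)
TSO (4): (0,0), (0,2), (2,0), (2,2)
PSO (4): (0,0), (0,2), (2,0), (2,2)
target (0,0) ∈ {TSO,PSO}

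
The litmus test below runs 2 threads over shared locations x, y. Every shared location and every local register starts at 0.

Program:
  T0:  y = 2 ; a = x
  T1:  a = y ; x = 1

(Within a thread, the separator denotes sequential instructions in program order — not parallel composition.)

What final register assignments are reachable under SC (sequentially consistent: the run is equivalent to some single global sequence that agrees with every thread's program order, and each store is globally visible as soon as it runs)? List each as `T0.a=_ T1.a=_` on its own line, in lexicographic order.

outcome vector order: (T0.a,T1.a)
|SC outcomes| = 4

T0.a=0 T1.a=0
T0.a=0 T1.a=2
T0.a=1 T1.a=0
T0.a=1 T1.a=2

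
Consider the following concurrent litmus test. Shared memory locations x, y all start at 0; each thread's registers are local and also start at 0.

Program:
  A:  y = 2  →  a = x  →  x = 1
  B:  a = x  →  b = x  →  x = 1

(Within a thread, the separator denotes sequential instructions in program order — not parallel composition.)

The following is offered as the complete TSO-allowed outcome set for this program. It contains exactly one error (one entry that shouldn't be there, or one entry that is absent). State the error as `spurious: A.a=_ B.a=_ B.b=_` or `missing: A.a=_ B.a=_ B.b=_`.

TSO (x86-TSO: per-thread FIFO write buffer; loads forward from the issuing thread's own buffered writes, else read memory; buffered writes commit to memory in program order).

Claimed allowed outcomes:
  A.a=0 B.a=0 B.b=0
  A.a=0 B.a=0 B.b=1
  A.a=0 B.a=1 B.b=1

missing: A.a=1 B.a=0 B.b=0

outcome vector order: (A.a,B.a,B.b)
[TSO] allowed = {0/0/0, 0/0/1, 0/1/1, 1/0/0}
TSO∖claimed = {1/0/0}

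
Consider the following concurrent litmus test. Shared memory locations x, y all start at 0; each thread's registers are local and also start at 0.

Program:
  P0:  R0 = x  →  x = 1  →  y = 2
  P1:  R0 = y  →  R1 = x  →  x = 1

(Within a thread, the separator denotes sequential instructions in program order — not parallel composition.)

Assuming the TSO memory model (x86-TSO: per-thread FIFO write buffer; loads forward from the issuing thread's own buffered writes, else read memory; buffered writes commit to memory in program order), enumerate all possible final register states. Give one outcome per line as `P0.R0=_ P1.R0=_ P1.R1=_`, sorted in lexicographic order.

outcome vector order: (P0.R0,P1.R0,P1.R1)
|TSO outcomes| = 4

P0.R0=0 P1.R0=0 P1.R1=0
P0.R0=0 P1.R0=0 P1.R1=1
P0.R0=0 P1.R0=2 P1.R1=1
P0.R0=1 P1.R0=0 P1.R1=0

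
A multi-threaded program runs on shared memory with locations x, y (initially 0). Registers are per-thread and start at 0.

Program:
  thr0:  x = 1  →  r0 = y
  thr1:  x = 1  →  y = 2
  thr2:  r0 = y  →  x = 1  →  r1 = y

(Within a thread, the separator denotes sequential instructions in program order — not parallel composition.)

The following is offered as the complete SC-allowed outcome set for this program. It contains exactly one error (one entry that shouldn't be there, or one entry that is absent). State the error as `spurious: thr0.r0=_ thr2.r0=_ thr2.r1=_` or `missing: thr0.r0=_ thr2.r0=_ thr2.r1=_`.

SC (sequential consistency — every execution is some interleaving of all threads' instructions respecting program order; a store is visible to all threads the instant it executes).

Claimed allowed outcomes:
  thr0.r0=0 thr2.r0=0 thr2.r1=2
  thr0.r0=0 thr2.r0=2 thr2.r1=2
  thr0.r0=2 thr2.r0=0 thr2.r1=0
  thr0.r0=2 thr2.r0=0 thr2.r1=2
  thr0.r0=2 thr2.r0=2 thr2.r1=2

missing: thr0.r0=0 thr2.r0=0 thr2.r1=0

outcome vector order: (thr0.r0,thr2.r0,thr2.r1)
SC (6): <0 0 0> <0 0 2> <0 2 2> <2 0 0> <2 0 2> <2 2 2>
SC∖claimed = {<0 0 0>}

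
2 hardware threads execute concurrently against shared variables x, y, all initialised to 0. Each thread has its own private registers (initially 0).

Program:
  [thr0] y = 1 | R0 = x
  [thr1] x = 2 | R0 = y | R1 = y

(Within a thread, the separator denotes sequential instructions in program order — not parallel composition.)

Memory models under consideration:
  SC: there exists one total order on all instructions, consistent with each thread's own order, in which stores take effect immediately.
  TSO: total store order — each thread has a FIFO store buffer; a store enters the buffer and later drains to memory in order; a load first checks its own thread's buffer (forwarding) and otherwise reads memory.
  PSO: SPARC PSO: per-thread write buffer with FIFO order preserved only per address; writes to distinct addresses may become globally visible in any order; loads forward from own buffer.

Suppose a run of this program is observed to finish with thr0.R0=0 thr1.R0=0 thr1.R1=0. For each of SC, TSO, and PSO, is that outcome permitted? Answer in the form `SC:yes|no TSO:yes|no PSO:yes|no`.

SC:no TSO:yes PSO:yes

outcome vector order: (thr0.R0,thr1.R0,thr1.R1)
SC: 4 outcomes — {(0,1,1), (2,0,0), (2,0,1), (2,1,1)}
TSO: 6 outcomes — {(0,0,0), (0,0,1), (0,1,1), (2,0,0), (2,0,1), (2,1,1)}
PSO: 6 outcomes — {(0,0,0), (0,0,1), (0,1,1), (2,0,0), (2,0,1), (2,1,1)}
target (0,0,0) ∈ {TSO,PSO}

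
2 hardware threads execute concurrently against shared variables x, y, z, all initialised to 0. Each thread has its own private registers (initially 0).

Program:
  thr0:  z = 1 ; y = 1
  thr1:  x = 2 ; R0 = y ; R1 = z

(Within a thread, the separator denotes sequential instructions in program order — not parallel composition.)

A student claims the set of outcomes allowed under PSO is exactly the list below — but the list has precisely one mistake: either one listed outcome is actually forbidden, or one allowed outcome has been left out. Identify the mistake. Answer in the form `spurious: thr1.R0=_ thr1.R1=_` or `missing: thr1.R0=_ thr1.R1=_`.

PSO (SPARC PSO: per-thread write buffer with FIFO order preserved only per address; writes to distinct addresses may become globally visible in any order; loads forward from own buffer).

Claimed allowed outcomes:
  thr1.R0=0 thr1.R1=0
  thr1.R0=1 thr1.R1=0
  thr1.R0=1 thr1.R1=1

missing: thr1.R0=0 thr1.R1=1

outcome vector order: (thr1.R0,thr1.R1)
under PSO → (0,0) (0,1) (1,0) (1,1)
PSO∖claimed = {(0,1)}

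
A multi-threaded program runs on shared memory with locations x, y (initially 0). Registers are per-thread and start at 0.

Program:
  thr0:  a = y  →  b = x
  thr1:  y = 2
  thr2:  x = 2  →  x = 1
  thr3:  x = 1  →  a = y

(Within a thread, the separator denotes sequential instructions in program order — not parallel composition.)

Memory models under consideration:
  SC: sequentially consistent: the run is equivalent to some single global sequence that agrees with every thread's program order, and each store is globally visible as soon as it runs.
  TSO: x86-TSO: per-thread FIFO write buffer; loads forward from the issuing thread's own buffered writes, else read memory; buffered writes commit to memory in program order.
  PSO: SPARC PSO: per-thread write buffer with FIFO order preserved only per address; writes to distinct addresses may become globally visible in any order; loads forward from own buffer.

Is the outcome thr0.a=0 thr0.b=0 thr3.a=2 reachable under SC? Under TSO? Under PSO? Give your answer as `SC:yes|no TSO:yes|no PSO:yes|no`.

SC:yes TSO:yes PSO:yes

outcome vector order: (thr0.a,thr0.b,thr3.a)
SC (11): 0/0/0; 0/0/2; 0/1/0; 0/1/2; 0/2/0; 0/2/2; 2/0/2; 2/1/0; 2/1/2; 2/2/0; 2/2/2
TSO (12): 0/0/0; 0/0/2; 0/1/0; 0/1/2; 0/2/0; 0/2/2; 2/0/0; 2/0/2; 2/1/0; 2/1/2; 2/2/0; 2/2/2
PSO (12): 0/0/0; 0/0/2; 0/1/0; 0/1/2; 0/2/0; 0/2/2; 2/0/0; 2/0/2; 2/1/0; 2/1/2; 2/2/0; 2/2/2
target 0/0/2 ∈ {SC,TSO,PSO}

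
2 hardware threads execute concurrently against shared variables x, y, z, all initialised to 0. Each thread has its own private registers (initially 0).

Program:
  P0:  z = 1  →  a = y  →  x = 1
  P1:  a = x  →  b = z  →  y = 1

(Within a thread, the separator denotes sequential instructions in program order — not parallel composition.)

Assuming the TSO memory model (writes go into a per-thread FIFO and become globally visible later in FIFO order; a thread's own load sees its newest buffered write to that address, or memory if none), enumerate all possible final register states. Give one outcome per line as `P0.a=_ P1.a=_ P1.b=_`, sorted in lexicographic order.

outcome vector order: (P0.a,P1.a,P1.b)
|TSO outcomes| = 5

P0.a=0 P1.a=0 P1.b=0
P0.a=0 P1.a=0 P1.b=1
P0.a=0 P1.a=1 P1.b=1
P0.a=1 P1.a=0 P1.b=0
P0.a=1 P1.a=0 P1.b=1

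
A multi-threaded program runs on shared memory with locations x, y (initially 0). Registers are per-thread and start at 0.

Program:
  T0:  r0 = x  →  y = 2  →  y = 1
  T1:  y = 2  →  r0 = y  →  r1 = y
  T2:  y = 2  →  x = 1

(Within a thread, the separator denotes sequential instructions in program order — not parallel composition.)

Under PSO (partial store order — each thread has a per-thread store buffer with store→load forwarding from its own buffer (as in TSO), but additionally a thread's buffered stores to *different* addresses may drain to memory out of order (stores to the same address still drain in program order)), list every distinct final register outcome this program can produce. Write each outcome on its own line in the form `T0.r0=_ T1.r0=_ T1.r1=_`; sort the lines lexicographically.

outcome vector order: (T0.r0,T1.r0,T1.r1)
|PSO outcomes| = 8

T0.r0=0 T1.r0=1 T1.r1=1
T0.r0=0 T1.r0=1 T1.r1=2
T0.r0=0 T1.r0=2 T1.r1=1
T0.r0=0 T1.r0=2 T1.r1=2
T0.r0=1 T1.r0=1 T1.r1=1
T0.r0=1 T1.r0=1 T1.r1=2
T0.r0=1 T1.r0=2 T1.r1=1
T0.r0=1 T1.r0=2 T1.r1=2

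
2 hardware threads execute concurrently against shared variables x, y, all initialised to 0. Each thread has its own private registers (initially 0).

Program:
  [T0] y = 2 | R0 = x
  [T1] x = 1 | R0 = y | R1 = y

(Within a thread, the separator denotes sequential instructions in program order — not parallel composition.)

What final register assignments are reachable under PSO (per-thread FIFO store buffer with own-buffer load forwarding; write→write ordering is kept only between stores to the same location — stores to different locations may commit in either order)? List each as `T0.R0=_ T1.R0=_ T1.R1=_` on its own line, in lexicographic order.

T0.R0=0 T1.R0=0 T1.R1=0
T0.R0=0 T1.R0=0 T1.R1=2
T0.R0=0 T1.R0=2 T1.R1=2
T0.R0=1 T1.R0=0 T1.R1=0
T0.R0=1 T1.R0=0 T1.R1=2
T0.R0=1 T1.R0=2 T1.R1=2

outcome vector order: (T0.R0,T1.R0,T1.R1)
|PSO outcomes| = 6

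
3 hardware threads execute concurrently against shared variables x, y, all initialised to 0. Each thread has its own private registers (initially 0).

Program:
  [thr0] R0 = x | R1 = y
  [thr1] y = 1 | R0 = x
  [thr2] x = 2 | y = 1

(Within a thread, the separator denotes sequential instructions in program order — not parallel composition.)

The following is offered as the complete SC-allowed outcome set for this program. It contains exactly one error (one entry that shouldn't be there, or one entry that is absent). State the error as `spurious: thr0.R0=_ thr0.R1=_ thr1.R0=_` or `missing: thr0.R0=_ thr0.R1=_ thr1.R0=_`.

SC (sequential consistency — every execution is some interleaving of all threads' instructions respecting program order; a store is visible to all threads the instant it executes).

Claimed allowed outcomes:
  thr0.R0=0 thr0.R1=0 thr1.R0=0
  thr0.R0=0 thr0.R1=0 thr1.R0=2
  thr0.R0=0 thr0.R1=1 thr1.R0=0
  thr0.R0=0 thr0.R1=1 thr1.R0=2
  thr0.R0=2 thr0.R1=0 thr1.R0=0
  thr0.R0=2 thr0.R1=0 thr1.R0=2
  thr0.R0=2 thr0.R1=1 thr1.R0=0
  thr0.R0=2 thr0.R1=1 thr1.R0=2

spurious: thr0.R0=2 thr0.R1=0 thr1.R0=0

outcome vector order: (thr0.R0,thr0.R1,thr1.R0)
under SC → <0 0 0> <0 0 2> <0 1 0> <0 1 2> <2 0 2> <2 1 0> <2 1 2>
claimed∖SC = {<2 0 0>}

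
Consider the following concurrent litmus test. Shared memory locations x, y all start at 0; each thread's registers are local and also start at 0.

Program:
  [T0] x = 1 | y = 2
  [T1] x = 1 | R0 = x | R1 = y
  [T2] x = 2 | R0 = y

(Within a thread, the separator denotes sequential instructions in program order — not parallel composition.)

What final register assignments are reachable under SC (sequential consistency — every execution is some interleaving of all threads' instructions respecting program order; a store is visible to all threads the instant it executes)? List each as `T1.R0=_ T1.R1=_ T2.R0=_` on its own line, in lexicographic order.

outcome vector order: (T1.R0,T1.R1,T2.R0)
|SC outcomes| = 8

T1.R0=1 T1.R1=0 T2.R0=0
T1.R0=1 T1.R1=0 T2.R0=2
T1.R0=1 T1.R1=2 T2.R0=0
T1.R0=1 T1.R1=2 T2.R0=2
T1.R0=2 T1.R1=0 T2.R0=0
T1.R0=2 T1.R1=0 T2.R0=2
T1.R0=2 T1.R1=2 T2.R0=0
T1.R0=2 T1.R1=2 T2.R0=2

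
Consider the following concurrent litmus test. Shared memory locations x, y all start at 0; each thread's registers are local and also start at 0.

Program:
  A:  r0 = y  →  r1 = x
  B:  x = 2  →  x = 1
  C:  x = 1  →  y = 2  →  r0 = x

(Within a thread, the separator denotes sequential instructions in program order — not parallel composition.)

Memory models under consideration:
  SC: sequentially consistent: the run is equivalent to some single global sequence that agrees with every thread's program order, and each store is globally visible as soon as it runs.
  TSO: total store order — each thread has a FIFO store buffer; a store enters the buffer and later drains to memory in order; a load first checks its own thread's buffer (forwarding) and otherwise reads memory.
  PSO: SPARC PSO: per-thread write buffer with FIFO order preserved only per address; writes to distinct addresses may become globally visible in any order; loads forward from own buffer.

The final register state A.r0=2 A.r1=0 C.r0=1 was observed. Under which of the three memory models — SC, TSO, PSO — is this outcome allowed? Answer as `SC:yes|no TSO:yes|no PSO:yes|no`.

SC:no TSO:no PSO:yes

outcome vector order: (A.r0,A.r1,C.r0)
[SC] allowed = {001; 002; 011; 012; 021; 022; 211; 212; 221; 222}
[TSO] allowed = {001; 002; 011; 012; 021; 022; 211; 212; 221; 222}
[PSO] allowed = {001; 002; 011; 012; 021; 022; 201; 202; 211; 212; 221; 222}
target 201 ∈ {PSO}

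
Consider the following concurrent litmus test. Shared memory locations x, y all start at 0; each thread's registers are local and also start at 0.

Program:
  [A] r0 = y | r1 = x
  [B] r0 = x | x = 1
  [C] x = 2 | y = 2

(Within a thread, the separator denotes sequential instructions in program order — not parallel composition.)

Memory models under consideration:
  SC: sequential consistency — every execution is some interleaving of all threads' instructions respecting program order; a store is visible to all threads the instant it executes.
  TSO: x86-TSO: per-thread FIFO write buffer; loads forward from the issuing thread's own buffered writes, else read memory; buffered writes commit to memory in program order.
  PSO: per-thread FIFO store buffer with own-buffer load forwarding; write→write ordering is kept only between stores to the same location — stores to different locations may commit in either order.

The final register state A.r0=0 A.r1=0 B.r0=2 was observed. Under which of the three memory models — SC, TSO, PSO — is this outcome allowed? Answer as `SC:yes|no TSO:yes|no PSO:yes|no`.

outcome vector order: (A.r0,A.r1,B.r0)
SC (10): <0 0 0>; <0 0 2>; <0 1 0>; <0 1 2>; <0 2 0>; <0 2 2>; <2 1 0>; <2 1 2>; <2 2 0>; <2 2 2>
TSO (10): <0 0 0>; <0 0 2>; <0 1 0>; <0 1 2>; <0 2 0>; <0 2 2>; <2 1 0>; <2 1 2>; <2 2 0>; <2 2 2>
PSO (12): <0 0 0>; <0 0 2>; <0 1 0>; <0 1 2>; <0 2 0>; <0 2 2>; <2 0 0>; <2 0 2>; <2 1 0>; <2 1 2>; <2 2 0>; <2 2 2>
target <0 0 2> ∈ {SC,TSO,PSO}

SC:yes TSO:yes PSO:yes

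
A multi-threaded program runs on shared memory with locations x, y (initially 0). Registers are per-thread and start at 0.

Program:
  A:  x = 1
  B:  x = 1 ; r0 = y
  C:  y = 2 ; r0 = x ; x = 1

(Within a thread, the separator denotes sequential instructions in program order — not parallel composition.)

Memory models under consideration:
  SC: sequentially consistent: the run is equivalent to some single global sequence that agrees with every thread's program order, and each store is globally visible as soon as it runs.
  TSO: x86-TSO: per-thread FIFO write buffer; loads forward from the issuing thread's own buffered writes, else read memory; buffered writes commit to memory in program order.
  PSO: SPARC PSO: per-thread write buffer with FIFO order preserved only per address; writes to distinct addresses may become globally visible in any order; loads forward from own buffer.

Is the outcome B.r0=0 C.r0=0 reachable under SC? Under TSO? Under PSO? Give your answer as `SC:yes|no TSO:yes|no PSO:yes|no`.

outcome vector order: (B.r0,C.r0)
SC: 3 outcomes — {<0 1> <2 0> <2 1>}
TSO: 4 outcomes — {<0 0> <0 1> <2 0> <2 1>}
PSO: 4 outcomes — {<0 0> <0 1> <2 0> <2 1>}
target <0 0> ∈ {TSO,PSO}

SC:no TSO:yes PSO:yes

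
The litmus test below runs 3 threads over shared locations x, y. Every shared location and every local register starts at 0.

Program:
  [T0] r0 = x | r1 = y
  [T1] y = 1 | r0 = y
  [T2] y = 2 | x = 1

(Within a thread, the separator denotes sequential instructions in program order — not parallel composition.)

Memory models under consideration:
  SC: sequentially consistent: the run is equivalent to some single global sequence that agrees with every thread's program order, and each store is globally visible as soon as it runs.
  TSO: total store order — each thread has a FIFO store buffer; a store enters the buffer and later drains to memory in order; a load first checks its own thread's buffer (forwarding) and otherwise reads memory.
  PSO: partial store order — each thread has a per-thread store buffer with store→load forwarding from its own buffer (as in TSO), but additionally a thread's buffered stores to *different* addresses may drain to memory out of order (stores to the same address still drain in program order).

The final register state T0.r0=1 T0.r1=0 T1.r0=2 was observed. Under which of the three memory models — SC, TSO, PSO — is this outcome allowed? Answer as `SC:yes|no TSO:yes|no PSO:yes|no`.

outcome vector order: (T0.r0,T0.r1,T1.r0)
SC: 9 outcomes — {<0 0 1>; <0 0 2>; <0 1 1>; <0 1 2>; <0 2 1>; <0 2 2>; <1 1 1>; <1 2 1>; <1 2 2>}
TSO: 9 outcomes — {<0 0 1>; <0 0 2>; <0 1 1>; <0 1 2>; <0 2 1>; <0 2 2>; <1 1 1>; <1 2 1>; <1 2 2>}
PSO: 12 outcomes — {<0 0 1>; <0 0 2>; <0 1 1>; <0 1 2>; <0 2 1>; <0 2 2>; <1 0 1>; <1 0 2>; <1 1 1>; <1 1 2>; <1 2 1>; <1 2 2>}
target <1 0 2> ∈ {PSO}

SC:no TSO:no PSO:yes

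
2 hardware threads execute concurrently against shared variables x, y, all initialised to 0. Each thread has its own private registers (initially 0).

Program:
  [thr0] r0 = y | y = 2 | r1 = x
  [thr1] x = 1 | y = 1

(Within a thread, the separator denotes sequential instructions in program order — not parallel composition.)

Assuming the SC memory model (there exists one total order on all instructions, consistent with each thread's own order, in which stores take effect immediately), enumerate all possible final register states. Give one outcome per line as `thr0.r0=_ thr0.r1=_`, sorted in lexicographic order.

thr0.r0=0 thr0.r1=0
thr0.r0=0 thr0.r1=1
thr0.r0=1 thr0.r1=1

outcome vector order: (thr0.r0,thr0.r1)
|SC outcomes| = 3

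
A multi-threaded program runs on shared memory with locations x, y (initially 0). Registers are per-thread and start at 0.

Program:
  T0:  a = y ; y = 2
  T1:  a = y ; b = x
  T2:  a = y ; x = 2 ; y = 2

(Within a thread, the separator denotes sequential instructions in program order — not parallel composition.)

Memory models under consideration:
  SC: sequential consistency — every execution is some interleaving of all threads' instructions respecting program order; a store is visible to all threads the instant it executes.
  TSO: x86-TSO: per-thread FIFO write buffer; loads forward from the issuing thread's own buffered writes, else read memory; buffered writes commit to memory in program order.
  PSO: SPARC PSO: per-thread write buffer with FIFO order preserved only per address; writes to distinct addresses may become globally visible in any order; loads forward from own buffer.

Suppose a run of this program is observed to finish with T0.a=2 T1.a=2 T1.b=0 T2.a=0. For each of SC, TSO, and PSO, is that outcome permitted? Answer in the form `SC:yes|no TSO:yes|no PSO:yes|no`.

outcome vector order: (T0.a,T1.a,T1.b,T2.a)
SC: 11 outcomes — {0/0/0/0, 0/0/0/2, 0/0/2/0, 0/0/2/2, 0/2/0/0, 0/2/0/2, 0/2/2/0, 0/2/2/2, 2/0/0/0, 2/0/2/0, 2/2/2/0}
TSO: 11 outcomes — {0/0/0/0, 0/0/0/2, 0/0/2/0, 0/0/2/2, 0/2/0/0, 0/2/0/2, 0/2/2/0, 0/2/2/2, 2/0/0/0, 2/0/2/0, 2/2/2/0}
PSO: 12 outcomes — {0/0/0/0, 0/0/0/2, 0/0/2/0, 0/0/2/2, 0/2/0/0, 0/2/0/2, 0/2/2/0, 0/2/2/2, 2/0/0/0, 2/0/2/0, 2/2/0/0, 2/2/2/0}
target 2/2/0/0 ∈ {PSO}

SC:no TSO:no PSO:yes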